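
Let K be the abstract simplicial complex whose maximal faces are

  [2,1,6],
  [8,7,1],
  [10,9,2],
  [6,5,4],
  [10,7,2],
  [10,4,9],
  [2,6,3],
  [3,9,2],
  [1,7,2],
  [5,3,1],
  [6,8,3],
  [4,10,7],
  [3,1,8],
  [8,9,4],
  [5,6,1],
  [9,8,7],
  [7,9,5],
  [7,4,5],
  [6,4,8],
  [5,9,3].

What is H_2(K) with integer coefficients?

Order the vertices as 1 < 2 < 3 < 4 < 5 < 6 < 7 < 8 < 9 < 10. Listing each simplex with vertices in this order, K has dimension 2 with simplices:

  0-simplices (10): [1], [2], [3], [4], [5], [6], [7], [8], [9], [10]
  1-simplices (30): (30 of them)
  2-simplices (20): (20 of them)

giving chain groups C_0 ≅ Z^10, C_1 ≅ Z^30, C_2 ≅ Z^20.

The boundary map ∂_1: C_1 → C_0 sends each edge [p,q] (with p < q) to q − p.
The 10×30 boundary matrix has rank 9 and Smith normal form diag(1,1,1,1,1,1,1,1,1).

∂_2: C_2 → C_1 maps a triangle to the signed sum of its edges. For instance
  ∂[1,2,7] = [2,7] − [1,7] + [1,2],
  ∂[2,9,10] = [9,10] − [2,10] + [2,9].
This gives a 30×20 integer matrix of rank 20; reducing to Smith normal form yields diagonal entries (1,1,1,1,1,1,1,1,1,1,1,1,1,1,1,1,1,1,1,2).

Now H_k = ker ∂_k / im ∂_{k+1}, so:

  H_2: rank ker ∂_2 − rank ∂_3 = (20 − 20) − 0 = 0, and there is no ∂_3, so H_2 = 0.

(K is a triangulation of the Klein bottle.)

H_2 ≅ 0.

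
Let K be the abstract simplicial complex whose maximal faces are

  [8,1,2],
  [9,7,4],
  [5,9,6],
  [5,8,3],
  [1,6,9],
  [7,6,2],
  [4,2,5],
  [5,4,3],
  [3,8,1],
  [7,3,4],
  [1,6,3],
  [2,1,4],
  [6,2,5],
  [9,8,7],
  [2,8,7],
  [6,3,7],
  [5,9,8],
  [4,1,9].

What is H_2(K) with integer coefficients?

Fix the vertex order 1 < 2 < 3 < 4 < 5 < 6 < 7 < 8 < 9 and write every simplex with vertices in increasing order. Then dim K = 2 and the simplices of K are:

  0-simplices (9): [1], [2], [3], [4], [5], [6], [7], [8], [9]
  1-simplices (27): (27 of them)
  2-simplices (18): [1,2,4], [1,2,8], [1,3,6], [1,3,8], [1,4,9], [1,6,9], [2,4,5], [2,5,6], [2,6,7], [2,7,8], [3,4,5], [3,4,7], [3,5,8], [3,6,7], [4,7,9], [5,6,9], [5,8,9], [7,8,9]

Hence C_0 ≅ Z^9, C_1 ≅ Z^27, C_2 ≅ Z^18.

∂_1: C_1 → C_0 maps an edge to its endpoints' difference, ∂[p,q] = q − p.
As a 9×27 matrix over Z this has rank 8, with invariant factors (1,1,1,1,1,1,1,1).

Boundary ∂_2: C_2 → C_1 acts by ∂[p,q,r] = [q,r] − [p,r] + [p,q]. For instance
  ∂[2,6,7] = [6,7] − [2,7] + [2,6],
  ∂[2,5,6] = [5,6] − [2,6] + [2,5].
The 27×18 boundary matrix has rank 17 and Smith normal form diag(1,1,1,1,1,1,1,1,1,1,1,1,1,1,1,1,1).

Now H_k = ker ∂_k / im ∂_{k+1}, so:

  H_2: rank ker ∂_2 − rank ∂_3 = (18 − 17) − 0 = 1, and there is no ∂_3, so H_2 ≅ Z.

H_2 ≅ Z.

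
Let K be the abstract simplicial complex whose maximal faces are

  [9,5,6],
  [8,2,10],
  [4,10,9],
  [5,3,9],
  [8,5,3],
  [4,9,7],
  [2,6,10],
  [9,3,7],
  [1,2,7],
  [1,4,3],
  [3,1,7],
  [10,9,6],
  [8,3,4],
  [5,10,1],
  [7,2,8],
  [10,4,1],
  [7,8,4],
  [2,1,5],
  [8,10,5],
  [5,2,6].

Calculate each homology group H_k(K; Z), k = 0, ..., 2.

Fix the vertex order 1 < 2 < 3 < 4 < 5 < 6 < 7 < 8 < 9 < 10 and write every simplex with vertices in increasing order. Then dim K = 2 and the simplices of K are:

  0-simplices (10): [1], [2], [3], [4], [5], [6], [7], [8], [9], [10]
  1-simplices (30): (30 of them)
  2-simplices (20): (20 of them)

so the chain groups are C_0 ≅ Z^10, C_1 ≅ Z^30, C_2 ≅ Z^20.

∂_1: C_1 → C_0 sends each edge [p,q] (with p < q) to q − p.
The resulting 10×30 matrix has rank 9, and its Smith normal form has invariant factors (1,1,1,1,1,1,1,1,1).

The boundary map ∂_2: C_2 → C_1 acts by ∂[p,q,r] = [q,r] − [p,r] + [p,q]. For instance
  ∂[3,4,8] = [4,8] − [3,8] + [3,4],
  ∂[4,7,9] = [7,9] − [4,9] + [4,7].
This gives a 30×20 integer matrix of rank 20; reducing to Smith normal form yields diagonal entries (1,1,1,1,1,1,1,1,1,1,1,1,1,1,1,1,1,1,1,2).

Computing H_k = (kernel of ∂_k) / (image of ∂_{k+1}):

  H_0: rank C_0 − rank ∂_1 = 10 − 9 = 1, and the invariant factors of ∂_1 are all 1, so H_0 ≅ Z.
  H_1: rank ker ∂_1 − rank ∂_2 = (30 − 9) − 20 = 1, and ∂_2 has invariant factor 2 > 1, so H_1 ≅ Z × Z/2.
  H_2: rank ker ∂_2 − rank ∂_3 = (20 − 20) − 0 = 0, and there is no ∂_3, so H_2 ≅ 0.

As a check, the Euler characteristic is 10 − 30 + 20 = 0, which agrees with 1 − 1 + 0 = 0.
(K is a triangulation of the Klein bottle.)

H_0 = Z,  H_1 = Z × Z/2,  H_2 = 0.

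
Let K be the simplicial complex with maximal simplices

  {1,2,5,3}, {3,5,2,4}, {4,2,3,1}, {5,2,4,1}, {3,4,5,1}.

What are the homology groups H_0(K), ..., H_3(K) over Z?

Fix the vertex order 1 < 2 < 3 < 4 < 5 and write every simplex with vertices in increasing order. Then dim K = 3 and the simplices of K are:

  0-simplices (5): [1], [2], [3], [4], [5]
  1-simplices (10): [1,2], [1,3], [1,4], [1,5], [2,3], [2,4], [2,5], [3,4], [3,5], [4,5]
  2-simplices (10): [1,2,3], [1,2,4], [1,2,5], [1,3,4], [1,3,5], [1,4,5], [2,3,4], [2,3,5], [2,4,5], [3,4,5]
  3-simplices (5): [1,2,3,4], [1,2,3,5], [1,2,4,5], [1,3,4,5], [2,3,4,5]

Hence C_0 ≅ Z^5, C_1 ≅ Z^10, C_2 ≅ Z^10, C_3 ≅ Z^5.

The boundary map ∂_1: C_1 → C_0 maps an edge to its endpoints' difference, ∂[p,q] = q − p. For instance
  ∂[2,4] = [4] − [2].
As a 5×10 matrix over Z this has rank 4, with invariant factors (1,1,1,1).

Boundary ∂_2: C_2 → C_1 maps a triangle to the signed sum of its edges. For instance
  ∂[1,4,5] = [4,5] − [1,5] + [1,4],
  ∂[1,3,5] = [3,5] − [1,5] + [1,3].
The resulting 10×10 matrix has rank 6, and its Smith normal form has invariant factors (1,1,1,1,1,1).

∂_3: C_3 → C_2 sends each 3-simplex σ to the alternating sum Σ_i (−1)^i (σ with its i-th vertex removed). For instance
  ∂[1,2,3,5] = [2,3,5] − [1,3,5] + [1,2,5] − [1,2,3],
  ∂[1,2,4,5] = [2,4,5] − [1,4,5] + [1,2,5] − [1,2,4].
As a 10×5 matrix over Z this has rank 4, with invariant factors (1,1,1,1).

From H_k ≅ ker(∂_k) / im(∂_{k+1}) we obtain:

  H_0: rank C_0 − rank ∂_1 = 5 − 4 = 1, and the invariant factors of ∂_1 are all 1, so H_0 = Z.
  H_1: rank ker ∂_1 − rank ∂_2 = (10 − 4) − 6 = 0, and the invariant factors of ∂_2 are all 1, so H_1 = 0.
  H_2: rank ker ∂_2 − rank ∂_3 = (10 − 6) − 4 = 0, and the invariant factors of ∂_3 are all 1, so H_2 = 0.
  H_3: rank ker ∂_3 − rank ∂_4 = (5 − 4) − 0 = 1, and there is no ∂_4, so H_3 = Z.

H_0 ≅ Z,  H_1 = 0,  H_2 = 0,  H_3 ≅ Z.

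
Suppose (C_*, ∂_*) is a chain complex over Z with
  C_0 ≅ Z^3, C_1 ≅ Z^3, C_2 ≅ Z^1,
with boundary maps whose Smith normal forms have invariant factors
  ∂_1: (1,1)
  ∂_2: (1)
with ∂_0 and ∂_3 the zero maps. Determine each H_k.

H_0: b_0 = 3 − 0 − 2 = 1; torsion from ∂_1 factors > 1: none. So H_0 ≅ Z.
H_1: b_1 = 3 − 2 − 1 = 0; torsion from ∂_2 factors > 1: none. So H_1 ≅ 0.
H_2: b_2 = 1 − 1 − 0 = 0; torsion from ∂_3 factors > 1: none. So H_2 ≅ 0.

H_0 ≅ Z,  H_1 = 0,  H_2 = 0.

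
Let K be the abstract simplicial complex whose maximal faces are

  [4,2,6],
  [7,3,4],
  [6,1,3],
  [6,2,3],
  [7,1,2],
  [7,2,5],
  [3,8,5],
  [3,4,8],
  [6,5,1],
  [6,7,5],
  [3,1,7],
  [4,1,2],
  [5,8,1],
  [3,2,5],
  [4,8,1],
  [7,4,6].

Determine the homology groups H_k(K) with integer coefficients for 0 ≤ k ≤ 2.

H_0 = Z,  H_1 = Z^2,  H_2 = Z.

Order the vertices as 1 < 2 < 3 < 4 < 5 < 6 < 7 < 8. Listing each simplex with vertices in this order, K has dimension 2 with simplices:

  0-simplices (8): [1], [2], [3], [4], [5], [6], [7], [8]
  1-simplices (24): (24 of them)
  2-simplices (16): [1,2,4], [1,2,7], [1,3,6], [1,3,7], [1,4,8], [1,5,6], [1,5,8], [2,3,5], [2,3,6], [2,4,6], [2,5,7], [3,4,7], [3,4,8], [3,5,8], [4,6,7], [5,6,7]

Hence C_0 ≅ Z^8, C_1 ≅ Z^24, C_2 ≅ Z^16.

∂_1: C_1 → C_0 is given by ∂[p,q] = [q] − [p].
As a 8×24 matrix over Z this has rank 7, with invariant factors (1,1,1,1,1,1,1).

∂_2: C_2 → C_1 acts by ∂[p,q,r] = [q,r] − [p,r] + [p,q]. For instance
  ∂[1,5,6] = [5,6] − [1,6] + [1,5],
  ∂[2,3,5] = [3,5] − [2,5] + [2,3].
This gives a 24×16 integer matrix of rank 15; reducing to Smith normal form yields diagonal entries (1,1,1,1,1,1,1,1,1,1,1,1,1,1,1).

Computing H_k = (kernel of ∂_k) / (image of ∂_{k+1}):

  H_0: rank C_0 − rank ∂_1 = 8 − 7 = 1, and the invariant factors of ∂_1 are all 1, so H_0 ≅ Z.
  H_1: rank ker ∂_1 − rank ∂_2 = (24 − 7) − 15 = 2, and the invariant factors of ∂_2 are all 1, so H_1 ≅ Z^2.
  H_2: rank ker ∂_2 − rank ∂_3 = (16 − 15) − 0 = 1, and there is no ∂_3, so H_2 ≅ Z.

(K is a triangulation of the torus T^2.)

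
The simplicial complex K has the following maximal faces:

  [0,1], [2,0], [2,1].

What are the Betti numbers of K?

Fix the vertex order 0 < 1 < 2 and write every simplex with vertices in increasing order. Then dim K = 1 and the simplices of K are:

  0-simplices (3): [0], [1], [2]
  1-simplices (3): [0,1], [0,2], [1,2]

giving chain groups C_0 ≅ Z^3, C_1 ≅ Z^3.

The boundary map ∂_1: C_1 → C_0 maps an edge to its endpoints' difference, ∂[p,q] = q − p.
This gives a 3×3 integer matrix of rank 2; reducing to Smith normal form yields diagonal entries (1,1).

Reading off H_k = ker ∂_k / im ∂_{k+1}:

  H_0: rank C_0 − rank ∂_1 = 3 − 2 = 1, and the invariant factors of ∂_1 are all 1, so H_0 = Z.
  H_1: rank ker ∂_1 − rank ∂_2 = (3 − 2) − 0 = 1, and there is no ∂_2, so H_1 = Z.

Hence the Betti numbers are b_0 = 1, b_1 = 1.

b_0 = 1, b_1 = 1.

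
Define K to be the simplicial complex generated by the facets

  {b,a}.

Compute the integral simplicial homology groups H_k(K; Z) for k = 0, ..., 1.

K has 2 vertices, 1 edge.
rank ∂_0 = 0, rank ∂_1 = 1 ⇒ b_0 = 2 − 0 − 1 = 1; all invariant factors of ∂_1 are 1 so no torsion. So H_0 = Z.
rank ∂_1 = 1, rank ∂_2 = 0 ⇒ b_1 = 1 − 1 − 0 = 0. So H_1 = 0.

H_0 = Z,  H_1 = 0.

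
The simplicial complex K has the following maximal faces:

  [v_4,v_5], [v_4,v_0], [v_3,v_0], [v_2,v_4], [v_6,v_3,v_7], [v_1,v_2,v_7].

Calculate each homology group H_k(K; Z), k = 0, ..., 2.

Order the vertices as v_0 < v_1 < v_2 < v_3 < v_4 < v_5 < v_6 < v_7. Listing each simplex with vertices in this order, K has dimension 2 with simplices:

  0-simplices (8): [v_0], [v_1], [v_2], [v_3], [v_4], [v_5], [v_6], [v_7]
  1-simplices (10): [v_0,v_3], [v_0,v_4], [v_1,v_2], [v_1,v_7], [v_2,v_4], [v_2,v_7], [v_3,v_6], [v_3,v_7], [v_4,v_5], [v_6,v_7]
  2-simplices (2): [v_1,v_2,v_7], [v_3,v_6,v_7]

Hence C_0 ≅ Z^8, C_1 ≅ Z^10, C_2 ≅ Z^2.

Boundary ∂_1: C_1 → C_0 is given by ∂[p,q] = [q] − [p].
The resulting 8×10 matrix has rank 7, and its Smith normal form has invariant factors (1,1,1,1,1,1,1).

∂_2: C_2 → C_1 acts by ∂[p,q,r] = [q,r] − [p,r] + [p,q]. For instance
  ∂[v_3,v_6,v_7] = [v_6,v_7] − [v_3,v_7] + [v_3,v_6],
  ∂[v_1,v_2,v_7] = [v_2,v_7] − [v_1,v_7] + [v_1,v_2].
This gives a 10×2 integer matrix of rank 2; reducing to Smith normal form yields diagonal entries (1,1).

Now H_k = ker ∂_k / im ∂_{k+1}, so:

  H_0: rank C_0 − rank ∂_1 = 8 − 7 = 1, and the invariant factors of ∂_1 are all 1, so H_0 = Z.
  H_1: rank ker ∂_1 − rank ∂_2 = (10 − 7) − 2 = 1, and the invariant factors of ∂_2 are all 1, so H_1 = Z.
  H_2: rank ker ∂_2 − rank ∂_3 = (2 − 2) − 0 = 0, and there is no ∂_3, so H_2 = 0.

As a check, the Euler characteristic is 8 − 10 + 2 = 0, which agrees with 1 − 1 + 0 = 0.

H_0 = Z,  H_1 = Z,  H_2 = 0.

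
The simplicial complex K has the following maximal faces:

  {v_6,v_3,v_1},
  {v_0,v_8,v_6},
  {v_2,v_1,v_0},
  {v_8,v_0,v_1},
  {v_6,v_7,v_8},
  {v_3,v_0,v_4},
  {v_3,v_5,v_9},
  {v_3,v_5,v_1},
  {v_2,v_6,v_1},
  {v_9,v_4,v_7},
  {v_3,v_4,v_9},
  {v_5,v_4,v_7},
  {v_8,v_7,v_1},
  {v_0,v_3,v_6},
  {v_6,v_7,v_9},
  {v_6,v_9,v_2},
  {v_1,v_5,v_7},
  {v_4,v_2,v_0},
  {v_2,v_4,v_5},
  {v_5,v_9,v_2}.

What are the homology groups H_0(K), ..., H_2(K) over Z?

H_0 = Z,  H_1 = Z ⊕ Z/2Z,  H_2 = 0.

Take the total order v_0 < v_1 < v_2 < v_3 < v_4 < v_5 < v_6 < v_7 < v_8 < v_9 on the vertex set. Then K (dimension 2) consists of the simplices:

  0-simplices (10): [v_0], [v_1], [v_2], [v_3], [v_4], [v_5], [v_6], [v_7], [v_8], [v_9]
  1-simplices (30): (30 of them)
  2-simplices (20): (20 of them)

giving chain groups C_0 ≅ Z^10, C_1 ≅ Z^30, C_2 ≅ Z^20.

∂_1: C_1 → C_0 is given by ∂[p,q] = [q] − [p].
The resulting 10×30 matrix has rank 9, and its Smith normal form has invariant factors (1,1,1,1,1,1,1,1,1).

The boundary map ∂_2: C_2 → C_1 sends each 2-simplex [p,q,r] to [q,r] − [p,r] + [p,q]. For instance
  ∂[v_2,v_4,v_5] = [v_4,v_5] − [v_2,v_5] + [v_2,v_4],
  ∂[v_1,v_3,v_6] = [v_3,v_6] − [v_1,v_6] + [v_1,v_3].
As a 30×20 matrix over Z this has rank 20, with invariant factors (1,1,1,1,1,1,1,1,1,1,1,1,1,1,1,1,1,1,1,2).

Computing H_k = (kernel of ∂_k) / (image of ∂_{k+1}):

  H_0: rank C_0 − rank ∂_1 = 10 − 9 = 1, and the invariant factors of ∂_1 are all 1, so H_0 ≅ Z.
  H_1: rank ker ∂_1 − rank ∂_2 = (30 − 9) − 20 = 1, and ∂_2 has invariant factor 2 > 1, so H_1 ≅ Z ⊕ Z/2Z.
  H_2: rank ker ∂_2 − rank ∂_3 = (20 − 20) − 0 = 0, and there is no ∂_3, so H_2 ≅ 0.

As a check, the Euler characteristic is 10 − 30 + 20 = 0, which agrees with 1 − 1 + 0 = 0.
(K is a triangulation of the Klein bottle.)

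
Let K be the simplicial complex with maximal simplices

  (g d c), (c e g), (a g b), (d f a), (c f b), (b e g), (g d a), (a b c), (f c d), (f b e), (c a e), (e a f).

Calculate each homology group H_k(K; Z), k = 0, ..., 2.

H_0 = Z,  H_1 = Z/2Z,  H_2 = 0.

We work with the vertex ordering a < b < c < d < e < f < g. The simplices of K, each written with vertices in increasing order, are:

  0-simplices (7): a, b, c, d, e, f, g
  1-simplices (18): ab, ac, ad, ae, af, ag, bc, be, bf, bg, cd, ce, cf, cg, df, dg, ef, eg
  2-simplices (12): abc, abg, ace, adf, adg, aef, bcf, bef, beg, cdf, cdg, ceg

giving chain groups C_0 ≅ Z^7, C_1 ≅ Z^18, C_2 ≅ Z^12.

The boundary map ∂_1: C_1 → C_0 sends each edge [p,q] (with p < q) to q − p. For instance
  ∂eg = g − e.
The 7×18 boundary matrix has rank 6 and Smith normal form diag(1,1,1,1,1,1).

Boundary ∂_2: C_2 → C_1 acts by ∂[p,q,r] = [q,r] − [p,r] + [p,q]. For instance
  ∂bcf = cf − bf + bc,
  ∂bef = ef − bf + be.
The resulting 18×12 matrix has rank 12, and its Smith normal form has invariant factors (1,1,1,1,1,1,1,1,1,1,1,2).

Now H_k = ker ∂_k / im ∂_{k+1}, so:

  H_0: rank C_0 − rank ∂_1 = 7 − 6 = 1, and the invariant factors of ∂_1 are all 1, so H_0 = Z.
  H_1: rank ker ∂_1 − rank ∂_2 = (18 − 6) − 12 = 0, and ∂_2 has invariant factor 2 > 1, so H_1 = Z/2Z.
  H_2: rank ker ∂_2 − rank ∂_3 = (12 − 12) − 0 = 0, and there is no ∂_3, so H_2 = 0.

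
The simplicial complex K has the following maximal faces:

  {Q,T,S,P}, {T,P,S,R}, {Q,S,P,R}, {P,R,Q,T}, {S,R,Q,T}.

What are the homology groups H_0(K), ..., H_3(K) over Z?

We work with the vertex ordering P < Q < R < S < T. The simplices of K, each written with vertices in increasing order, are:

  0-simplices (5): P, Q, R, S, T
  1-simplices (10): PQ, PR, PS, PT, QR, QS, QT, RS, RT, ST
  2-simplices (10): PQR, PQS, PQT, PRS, PRT, PST, QRS, QRT, QST, RST
  3-simplices (5): PQRS, PQRT, PQST, PRST, QRST

so the chain groups are C_0 ≅ Z^5, C_1 ≅ Z^10, C_2 ≅ Z^10, C_3 ≅ Z^5.

Boundary ∂_1: C_1 → C_0 maps an edge to its endpoints' difference, ∂[p,q] = q − p.
This gives a 5×10 integer matrix of rank 4; reducing to Smith normal form yields diagonal entries (1,1,1,1).

Boundary ∂_2: C_2 → C_1 maps a triangle to the signed sum of its edges. For instance
  ∂PQT = QT − PT + PQ,
  ∂QRT = RT − QT + QR.
As a 10×10 matrix over Z this has rank 6, with invariant factors (1,1,1,1,1,1).

The boundary map ∂_3: C_3 → C_2 sends each 3-simplex σ to the alternating sum Σ_i (−1)^i (σ with its i-th vertex removed). For instance
  ∂PQST = QST − PST + PQT − PQS,
  ∂PQRS = QRS − PRS + PQS − PQR.
The resulting 10×5 matrix has rank 4, and its Smith normal form has invariant factors (1,1,1,1).

From H_k ≅ ker(∂_k) / im(∂_{k+1}) we obtain:

  H_0: rank C_0 − rank ∂_1 = 5 − 4 = 1, and the invariant factors of ∂_1 are all 1, so H_0 = Z.
  H_1: rank ker ∂_1 − rank ∂_2 = (10 − 4) − 6 = 0, and the invariant factors of ∂_2 are all 1, so H_1 = 0.
  H_2: rank ker ∂_2 − rank ∂_3 = (10 − 6) − 4 = 0, and the invariant factors of ∂_3 are all 1, so H_2 = 0.
  H_3: rank ker ∂_3 − rank ∂_4 = (5 − 4) − 0 = 1, and there is no ∂_4, so H_3 = Z.

As a check, the Euler characteristic is 5 − 10 + 10 − 5 = 0, which agrees with 1 − 0 + 0 − 1 = 0.

H_0 = Z,  H_1 = 0,  H_2 = 0,  H_3 = Z.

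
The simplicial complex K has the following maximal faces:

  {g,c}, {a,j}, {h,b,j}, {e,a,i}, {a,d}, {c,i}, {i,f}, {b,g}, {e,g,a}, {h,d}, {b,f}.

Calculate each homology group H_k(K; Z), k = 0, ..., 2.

Order the vertices as a < b < c < d < e < f < g < h < i < j. Listing each simplex with vertices in this order, K has dimension 2 with simplices:

  0-simplices (10): a, b, c, d, e, f, g, h, i, j
  1-simplices (16): ad, ae, ag, ai, aj, bf, bg, bh, bj, cg, ci, dh, eg, ei, fi, hj
  2-simplices (3): aeg, aei, bhj

so the chain groups are C_0 ≅ Z^10, C_1 ≅ Z^16, C_2 ≅ Z^3.

Boundary ∂_1: C_1 → C_0 is given by ∂[p,q] = [q] − [p]. For instance
  ∂ag = g − a.
As a 10×16 matrix over Z this has rank 9, with invariant factors (1,1,1,1,1,1,1,1,1).

The boundary map ∂_2: C_2 → C_1 acts by ∂[p,q,r] = [q,r] − [p,r] + [p,q]. For instance
  ∂bhj = hj − bj + bh,
  ∂aeg = eg − ag + ae.
The 16×3 boundary matrix has rank 3 and Smith normal form diag(1,1,1).

Reading off H_k = ker ∂_k / im ∂_{k+1}:

  H_0: rank C_0 − rank ∂_1 = 10 − 9 = 1, and the invariant factors of ∂_1 are all 1, so H_0 ≅ Z.
  H_1: rank ker ∂_1 − rank ∂_2 = (16 − 9) − 3 = 4, and the invariant factors of ∂_2 are all 1, so H_1 ≅ Z^4.
  H_2: rank ker ∂_2 − rank ∂_3 = (3 − 3) − 0 = 0, and there is no ∂_3, so H_2 ≅ 0.

H_0 = Z,  H_1 = Z^4,  H_2 = 0.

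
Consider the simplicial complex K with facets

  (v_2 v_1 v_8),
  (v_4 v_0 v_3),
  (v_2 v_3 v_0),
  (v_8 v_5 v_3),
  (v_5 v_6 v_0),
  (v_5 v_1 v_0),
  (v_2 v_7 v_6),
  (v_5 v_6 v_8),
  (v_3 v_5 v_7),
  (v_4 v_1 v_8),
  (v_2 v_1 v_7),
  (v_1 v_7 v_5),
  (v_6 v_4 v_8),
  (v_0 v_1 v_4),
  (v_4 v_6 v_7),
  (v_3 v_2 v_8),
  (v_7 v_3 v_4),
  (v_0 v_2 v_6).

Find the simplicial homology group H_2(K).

H_2 = Z.

Fix the vertex order v_0 < v_1 < v_2 < v_3 < v_4 < v_5 < v_6 < v_7 < v_8 and write every simplex with vertices in increasing order. Then dim K = 2 and the simplices of K are:

  0-simplices (9): [v_0], [v_1], [v_2], [v_3], [v_4], [v_5], [v_6], [v_7], [v_8]
  1-simplices (27): (27 of them)
  2-simplices (18): (18 of them)

giving chain groups C_0 ≅ Z^9, C_1 ≅ Z^27, C_2 ≅ Z^18.

The boundary map ∂_1: C_1 → C_0 sends each edge [p,q] (with p < q) to q − p. For instance
  ∂[v_0,v_5] = [v_5] − [v_0].
This gives a 9×27 integer matrix of rank 8; reducing to Smith normal form yields diagonal entries (1,1,1,1,1,1,1,1).

Boundary ∂_2: C_2 → C_1 sends each 2-simplex [p,q,r] to [q,r] − [p,r] + [p,q]. For instance
  ∂[v_4,v_6,v_8] = [v_6,v_8] − [v_4,v_8] + [v_4,v_6],
  ∂[v_0,v_5,v_6] = [v_5,v_6] − [v_0,v_6] + [v_0,v_5].
This gives a 27×18 integer matrix of rank 17; reducing to Smith normal form yields diagonal entries (1,1,1,1,1,1,1,1,1,1,1,1,1,1,1,1,1).

Reading off H_k = ker ∂_k / im ∂_{k+1}:

  H_2: rank ker ∂_2 − rank ∂_3 = (18 − 17) − 0 = 1, and there is no ∂_3, so H_2 ≅ Z.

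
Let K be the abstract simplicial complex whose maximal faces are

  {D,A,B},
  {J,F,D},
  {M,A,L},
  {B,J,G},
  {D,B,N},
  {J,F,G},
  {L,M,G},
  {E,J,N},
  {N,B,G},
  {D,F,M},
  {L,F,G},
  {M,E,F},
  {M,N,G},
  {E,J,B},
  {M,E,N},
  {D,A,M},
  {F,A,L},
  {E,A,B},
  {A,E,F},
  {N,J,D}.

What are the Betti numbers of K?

b_0 = 1, b_1 = 1, b_2 = 0.

Fix the vertex order A < B < D < E < F < G < J < L < M < N and write every simplex with vertices in increasing order. Then dim K = 2 and the simplices of K are:

  0-simplices (10): A, B, D, E, F, G, J, L, M, N
  1-simplices (30): AB, AD, AE, AF, AL, AM, BD, BE, BG, BJ, BN, DF, DJ, DM, DN, EF, EJ, EM, EN, FG, FJ, FL, FM, GJ, GL, GM, GN, JN, LM, MN
  2-simplices (20): ABD, ABE, ADM, AEF, AFL, ALM, BDN, BEJ, BGJ, BGN, DFJ, DFM, DJN, EFM, EJN, EMN, FGJ, FGL, GLM, GMN

Hence C_0 ≅ Z^10, C_1 ≅ Z^30, C_2 ≅ Z^20.

The boundary map ∂_1: C_1 → C_0 is given by ∂[p,q] = [q] − [p]. For instance
  ∂DF = F − D.
The 10×30 boundary matrix has rank 9 and Smith normal form diag(1,1,1,1,1,1,1,1,1).

Boundary ∂_2: C_2 → C_1 sends each 2-simplex [p,q,r] to [q,r] − [p,r] + [p,q]. For instance
  ∂ABD = BD − AD + AB,
  ∂BGJ = GJ − BJ + BG.
The resulting 30×20 matrix has rank 20, and its Smith normal form has invariant factors (1,1,1,1,1,1,1,1,1,1,1,1,1,1,1,1,1,1,1,2).

Computing H_k = (kernel of ∂_k) / (image of ∂_{k+1}):

  H_0: rank C_0 − rank ∂_1 = 10 − 9 = 1, and the invariant factors of ∂_1 are all 1, so H_0 = Z.
  H_1: rank ker ∂_1 − rank ∂_2 = (30 − 9) − 20 = 1, and ∂_2 has invariant factor 2 > 1, so H_1 = Z ⊕ Z/2.
  H_2: rank ker ∂_2 − rank ∂_3 = (20 − 20) − 0 = 0, and there is no ∂_3, so H_2 = 0.

Hence the Betti numbers are b_0 = 1, b_1 = 1, b_2 = 0.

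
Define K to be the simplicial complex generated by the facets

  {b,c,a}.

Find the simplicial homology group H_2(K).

Fix the vertex order a < b < c and write every simplex with vertices in increasing order. Then dim K = 2 and the simplices of K are:

  0-simplices (3): a, b, c
  1-simplices (3): ab, ac, bc
  2-simplices (1): abc

so the chain groups are C_0 ≅ Z^3, C_1 ≅ Z^3, C_2 ≅ Z^1.

The boundary map ∂_1: C_1 → C_0 maps an edge to its endpoints' difference, ∂[p,q] = q − p.
The resulting 3×3 matrix has rank 2, and its Smith normal form has invariant factors (1,1).

Boundary ∂_2: C_2 → C_1 sends each 2-simplex [p,q,r] to [q,r] − [p,r] + [p,q]. For instance
  ∂abc = bc − ac + ab.
This gives a 3×1 integer matrix of rank 1; reducing to Smith normal form yields diagonal entries (1).

Now H_k = ker ∂_k / im ∂_{k+1}, so:

  H_2: rank ker ∂_2 − rank ∂_3 = (1 − 1) − 0 = 0, and there is no ∂_3, so H_2 ≅ 0.

H_2 = 0.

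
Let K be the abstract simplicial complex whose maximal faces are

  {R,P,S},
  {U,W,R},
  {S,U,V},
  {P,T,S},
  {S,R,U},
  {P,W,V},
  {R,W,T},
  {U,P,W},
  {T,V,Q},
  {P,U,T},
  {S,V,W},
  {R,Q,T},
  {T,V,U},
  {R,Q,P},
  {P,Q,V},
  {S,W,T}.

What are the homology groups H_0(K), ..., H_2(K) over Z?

We work with the vertex ordering P < Q < R < S < T < U < V < W. The simplices of K, each written with vertices in increasing order, are:

  0-simplices (8): P, Q, R, S, T, U, V, W
  1-simplices (24): PQ, PR, PS, PT, PU, PV, PW, QR, QT, QV, RS, RT, RU, RW, ST, SU, SV, SW, TU, TV, TW, UV, UW, VW
  2-simplices (16): PQR, PQV, PRS, PST, PTU, PUW, PVW, QRT, QTV, RSU, RTW, RUW, STW, SUV, SVW, TUV

giving chain groups C_0 ≅ Z^8, C_1 ≅ Z^24, C_2 ≅ Z^16.

The boundary map ∂_1: C_1 → C_0 is given by ∂[p,q] = [q] − [p]. For instance
  ∂PW = W − P.
As a 8×24 matrix over Z this has rank 7, with invariant factors (1,1,1,1,1,1,1).

∂_2: C_2 → C_1 maps a triangle to the signed sum of its edges. For instance
  ∂QTV = TV − QV + QT,
  ∂SUV = UV − SV + SU.
The resulting 24×16 matrix has rank 15, and its Smith normal form has invariant factors (1,1,1,1,1,1,1,1,1,1,1,1,1,1,1).

Computing H_k = (kernel of ∂_k) / (image of ∂_{k+1}):

  H_0: rank C_0 − rank ∂_1 = 8 − 7 = 1, and the invariant factors of ∂_1 are all 1, so H_0 = Z.
  H_1: rank ker ∂_1 − rank ∂_2 = (24 − 7) − 15 = 2, and the invariant factors of ∂_2 are all 1, so H_1 = Z^2.
  H_2: rank ker ∂_2 − rank ∂_3 = (16 − 15) − 0 = 1, and there is no ∂_3, so H_2 = Z.

H_0 = Z,  H_1 = Z^2,  H_2 = Z.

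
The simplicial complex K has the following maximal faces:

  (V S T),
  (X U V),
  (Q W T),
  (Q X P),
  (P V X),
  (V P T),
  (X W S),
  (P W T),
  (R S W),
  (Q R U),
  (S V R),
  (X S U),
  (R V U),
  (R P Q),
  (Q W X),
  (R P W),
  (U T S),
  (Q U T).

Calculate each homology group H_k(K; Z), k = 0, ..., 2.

H_0 = Z,  H_1 = Z ⊕ Z_2,  H_2 = 0.

Take the total order P < Q < R < S < T < U < V < W < X on the vertex set. Then K (dimension 2) consists of the simplices:

  0-simplices (9): P, Q, R, S, T, U, V, W, X
  1-simplices (27): PQ, PR, PT, PV, PW, PX, QR, QT, QU, QW, QX, RS, RU, RV, RW, ST, SU, SV, SW, SX, TU, TV, TW, UV, UX, VX, WX
  2-simplices (18): PQR, PQX, PRW, PTV, PTW, PVX, QRU, QTU, QTW, QWX, RSV, RSW, RUV, STU, STV, SUX, SWX, UVX

Hence C_0 ≅ Z^9, C_1 ≅ Z^27, C_2 ≅ Z^18.

Boundary ∂_1: C_1 → C_0 is given by ∂[p,q] = [q] − [p].
This gives a 9×27 integer matrix of rank 8; reducing to Smith normal form yields diagonal entries (1,1,1,1,1,1,1,1).

Boundary ∂_2: C_2 → C_1 sends each 2-simplex [p,q,r] to [q,r] − [p,r] + [p,q]. For instance
  ∂PTV = TV − PV + PT,
  ∂PQX = QX − PX + PQ.
As a 27×18 matrix over Z this has rank 18, with invariant factors (1,1,1,1,1,1,1,1,1,1,1,1,1,1,1,1,1,2).

Now H_k = ker ∂_k / im ∂_{k+1}, so:

  H_0: rank C_0 − rank ∂_1 = 9 − 8 = 1, and the invariant factors of ∂_1 are all 1, so H_0 = Z.
  H_1: rank ker ∂_1 − rank ∂_2 = (27 − 8) − 18 = 1, and ∂_2 has invariant factor 2 > 1, so H_1 = Z ⊕ Z_2.
  H_2: rank ker ∂_2 − rank ∂_3 = (18 − 18) − 0 = 0, and there is no ∂_3, so H_2 = 0.

As a check, the Euler characteristic is 9 − 27 + 18 = 0, which agrees with 1 − 1 + 0 = 0.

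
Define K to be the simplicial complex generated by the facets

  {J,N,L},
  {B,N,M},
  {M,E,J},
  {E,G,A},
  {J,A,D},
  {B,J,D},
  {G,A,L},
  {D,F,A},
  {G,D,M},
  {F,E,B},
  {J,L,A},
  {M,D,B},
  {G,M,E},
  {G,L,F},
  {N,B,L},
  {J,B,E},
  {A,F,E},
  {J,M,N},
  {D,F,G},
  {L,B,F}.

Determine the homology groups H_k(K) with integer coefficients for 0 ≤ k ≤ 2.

H_0 = Z,  H_1 = Z ⊕ Z/2Z,  H_2 = 0.

We work with the vertex ordering A < B < D < E < F < G < J < L < M < N. The simplices of K, each written with vertices in increasing order, are:

  0-simplices (10): A, B, D, E, F, G, J, L, M, N
  1-simplices (30): AD, AE, AF, AG, AJ, AL, BD, BE, BF, BJ, BL, BM, BN, DF, DG, DJ, DM, EF, EG, EJ, EM, FG, FL, GL, GM, JL, JM, JN, LN, MN
  2-simplices (20): ADF, ADJ, AEF, AEG, AGL, AJL, BDJ, BDM, BEF, BEJ, BFL, BLN, BMN, DFG, DGM, EGM, EJM, FGL, JLN, JMN

Hence C_0 ≅ Z^10, C_1 ≅ Z^30, C_2 ≅ Z^20.

∂_1: C_1 → C_0 is given by ∂[p,q] = [q] − [p]. For instance
  ∂GM = M − G.
As a 10×30 matrix over Z this has rank 9, with invariant factors (1,1,1,1,1,1,1,1,1).

The boundary map ∂_2: C_2 → C_1 maps a triangle to the signed sum of its edges. For instance
  ∂EJM = JM − EM + EJ,
  ∂BEF = EF − BF + BE.
As a 30×20 matrix over Z this has rank 20, with invariant factors (1,1,1,1,1,1,1,1,1,1,1,1,1,1,1,1,1,1,1,2).

From H_k ≅ ker(∂_k) / im(∂_{k+1}) we obtain:

  H_0: rank C_0 − rank ∂_1 = 10 − 9 = 1, and the invariant factors of ∂_1 are all 1, so H_0 = Z.
  H_1: rank ker ∂_1 − rank ∂_2 = (30 − 9) − 20 = 1, and ∂_2 has invariant factor 2 > 1, so H_1 = Z ⊕ Z/2Z.
  H_2: rank ker ∂_2 − rank ∂_3 = (20 − 20) − 0 = 0, and there is no ∂_3, so H_2 = 0.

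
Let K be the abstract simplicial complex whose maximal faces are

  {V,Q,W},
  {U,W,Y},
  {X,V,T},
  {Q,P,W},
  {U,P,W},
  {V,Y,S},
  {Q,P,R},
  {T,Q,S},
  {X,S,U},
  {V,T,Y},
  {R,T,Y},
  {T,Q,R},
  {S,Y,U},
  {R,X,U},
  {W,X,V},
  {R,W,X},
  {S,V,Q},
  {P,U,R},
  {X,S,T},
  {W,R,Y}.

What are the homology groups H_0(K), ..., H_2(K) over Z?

We work with the vertex ordering P < Q < R < S < T < U < V < W < X < Y. The simplices of K, each written with vertices in increasing order, are:

  0-simplices (10): P, Q, R, S, T, U, V, W, X, Y
  1-simplices (30): PQ, PR, PU, PW, QR, QS, QT, QV, QW, RT, RU, RW, RX, RY, ST, SU, SV, SX, SY, TV, TX, TY, UW, UX, UY, VW, VX, VY, WX, WY
  2-simplices (20): PQR, PQW, PRU, PUW, QRT, QST, QSV, QVW, RTY, RUX, RWX, RWY, STX, SUX, SUY, SVY, TVX, TVY, UWY, VWX

Hence C_0 ≅ Z^10, C_1 ≅ Z^30, C_2 ≅ Z^20.

Boundary ∂_1: C_1 → C_0 is given by ∂[p,q] = [q] − [p].
This gives a 10×30 integer matrix of rank 9; reducing to Smith normal form yields diagonal entries (1,1,1,1,1,1,1,1,1).

∂_2: C_2 → C_1 sends each 2-simplex [p,q,r] to [q,r] − [p,r] + [p,q]. For instance
  ∂RTY = TY − RY + RT,
  ∂TVX = VX − TX + TV.
This gives a 30×20 integer matrix of rank 20; reducing to Smith normal form yields diagonal entries (1,1,1,1,1,1,1,1,1,1,1,1,1,1,1,1,1,1,1,2).

From H_k ≅ ker(∂_k) / im(∂_{k+1}) we obtain:

  H_0: rank C_0 − rank ∂_1 = 10 − 9 = 1, and the invariant factors of ∂_1 are all 1, so H_0 ≅ Z.
  H_1: rank ker ∂_1 − rank ∂_2 = (30 − 9) − 20 = 1, and ∂_2 has invariant factor 2 > 1, so H_1 ≅ Z ⊕ Z_2.
  H_2: rank ker ∂_2 − rank ∂_3 = (20 − 20) − 0 = 0, and there is no ∂_3, so H_2 ≅ 0.

As a check, the Euler characteristic is 10 − 30 + 20 = 0, which agrees with 1 − 1 + 0 = 0.
(K is a triangulation of the Klein bottle.)

H_0 = Z,  H_1 = Z ⊕ Z_2,  H_2 = 0.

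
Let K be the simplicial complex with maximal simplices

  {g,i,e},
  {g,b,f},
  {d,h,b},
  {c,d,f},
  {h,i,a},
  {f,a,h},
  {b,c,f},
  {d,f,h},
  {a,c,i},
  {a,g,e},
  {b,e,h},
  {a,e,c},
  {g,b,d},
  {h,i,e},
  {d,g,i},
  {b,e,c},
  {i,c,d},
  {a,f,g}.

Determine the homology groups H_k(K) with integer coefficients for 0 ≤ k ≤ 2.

H_0 = Z,  H_1 = Z ⊕ Z/2Z,  H_2 = 0.

K has 9 vertices, 27 edges, 18 triangles.
rank ∂_0 = 0, rank ∂_1 = 8 ⇒ b_0 = 9 − 0 − 8 = 1; all invariant factors of ∂_1 are 1 so no torsion. So H_0 = Z.
rank ∂_1 = 8, rank ∂_2 = 18 ⇒ b_1 = 27 − 8 − 18 = 1; ∂_2 has invariant factor(s) [2] giving torsion. So H_1 = Z ⊕ Z/2Z.
rank ∂_2 = 18, rank ∂_3 = 0 ⇒ b_2 = 18 − 18 − 0 = 0. So H_2 = 0.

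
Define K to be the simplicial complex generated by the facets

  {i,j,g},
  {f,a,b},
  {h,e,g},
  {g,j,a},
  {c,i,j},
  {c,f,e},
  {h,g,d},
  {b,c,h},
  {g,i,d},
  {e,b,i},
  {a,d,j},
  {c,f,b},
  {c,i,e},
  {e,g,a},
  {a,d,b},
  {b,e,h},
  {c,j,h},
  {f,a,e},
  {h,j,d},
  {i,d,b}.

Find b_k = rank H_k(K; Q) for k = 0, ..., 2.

Fix the vertex order a < b < c < d < e < f < g < h < i < j and write every simplex with vertices in increasing order. Then dim K = 2 and the simplices of K are:

  0-simplices (10): a, b, c, d, e, f, g, h, i, j
  1-simplices (30): ab, ad, ae, af, ag, aj, bc, bd, be, bf, bh, bi, ce, cf, ch, ci, cj, dg, dh, di, dj, ef, eg, eh, ei, gh, gi, gj, hj, ij
  2-simplices (20): abd, abf, adj, aef, aeg, agj, bcf, bch, bdi, beh, bei, cef, cei, chj, cij, dgh, dgi, dhj, egh, gij

giving chain groups C_0 ≅ Z^10, C_1 ≅ Z^30, C_2 ≅ Z^20.

∂_1: C_1 → C_0 sends each edge [p,q] (with p < q) to q − p.
The 10×30 boundary matrix has rank 9 and Smith normal form diag(1,1,1,1,1,1,1,1,1).

∂_2: C_2 → C_1 maps a triangle to the signed sum of its edges. For instance
  ∂gij = ij − gj + gi,
  ∂bcf = cf − bf + bc.
As a 30×20 matrix over Z this has rank 20, with invariant factors (1,1,1,1,1,1,1,1,1,1,1,1,1,1,1,1,1,1,1,2).

Computing H_k = (kernel of ∂_k) / (image of ∂_{k+1}):

  H_0: rank C_0 − rank ∂_1 = 10 − 9 = 1, and the invariant factors of ∂_1 are all 1, so H_0 ≅ Z.
  H_1: rank ker ∂_1 − rank ∂_2 = (30 − 9) − 20 = 1, and ∂_2 has invariant factor 2 > 1, so H_1 ≅ Z ⊕ Z/2.
  H_2: rank ker ∂_2 − rank ∂_3 = (20 − 20) − 0 = 0, and there is no ∂_3, so H_2 ≅ 0.

Hence the Betti numbers are b_0 = 1, b_1 = 1, b_2 = 0.

b_0 = 1, b_1 = 1, b_2 = 0.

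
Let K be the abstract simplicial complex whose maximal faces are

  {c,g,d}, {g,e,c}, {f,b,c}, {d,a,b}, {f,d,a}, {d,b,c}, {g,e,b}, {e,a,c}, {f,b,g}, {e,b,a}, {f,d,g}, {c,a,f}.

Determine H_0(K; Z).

Order the vertices as a < b < c < d < e < f < g. Listing each simplex with vertices in this order, K has dimension 2 with simplices:

  0-simplices (7): a, b, c, d, e, f, g
  1-simplices (18): ab, ac, ad, ae, af, bc, bd, be, bf, bg, cd, ce, cf, cg, df, dg, eg, fg
  2-simplices (12): abd, abe, ace, acf, adf, bcd, bcf, beg, bfg, cdg, ceg, dfg

giving chain groups C_0 ≅ Z^7, C_1 ≅ Z^18, C_2 ≅ Z^12.

Boundary ∂_1: C_1 → C_0 maps an edge to its endpoints' difference, ∂[p,q] = q − p. For instance
  ∂bd = d − b.
As a 7×18 matrix over Z this has rank 6, with invariant factors (1,1,1,1,1,1).

The boundary map ∂_2: C_2 → C_1 maps a triangle to the signed sum of its edges. For instance
  ∂ceg = eg − cg + ce,
  ∂dfg = fg − dg + df.
The resulting 18×12 matrix has rank 12, and its Smith normal form has invariant factors (1,1,1,1,1,1,1,1,1,1,1,2).

Now H_k = ker ∂_k / im ∂_{k+1}, so:

  H_0: rank C_0 − rank ∂_1 = 7 − 6 = 1, and the invariant factors of ∂_1 are all 1, so H_0 = Z.

H_0 = Z.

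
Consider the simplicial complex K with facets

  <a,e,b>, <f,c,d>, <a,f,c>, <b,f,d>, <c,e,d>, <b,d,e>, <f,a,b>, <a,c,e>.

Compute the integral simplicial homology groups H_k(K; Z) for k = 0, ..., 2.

H_0 = Z,  H_1 = 0,  H_2 = Z.

Take the total order a < b < c < d < e < f on the vertex set. Then K (dimension 2) consists of the simplices:

  0-simplices (6): a, b, c, d, e, f
  1-simplices (12): ab, ac, ae, af, bd, be, bf, cd, ce, cf, de, df
  2-simplices (8): abe, abf, ace, acf, bde, bdf, cde, cdf

Hence C_0 ≅ Z^6, C_1 ≅ Z^12, C_2 ≅ Z^8.

The boundary map ∂_1: C_1 → C_0 sends each edge [p,q] (with p < q) to q − p. For instance
  ∂bf = f − b.
The 6×12 boundary matrix has rank 5 and Smith normal form diag(1,1,1,1,1).

∂_2: C_2 → C_1 maps a triangle to the signed sum of its edges. For instance
  ∂abe = be − ae + ab,
  ∂acf = cf − af + ac.
The 12×8 boundary matrix has rank 7 and Smith normal form diag(1,1,1,1,1,1,1).

Reading off H_k = ker ∂_k / im ∂_{k+1}:

  H_0: rank C_0 − rank ∂_1 = 6 − 5 = 1, and the invariant factors of ∂_1 are all 1, so H_0 = Z.
  H_1: rank ker ∂_1 − rank ∂_2 = (12 − 5) − 7 = 0, and the invariant factors of ∂_2 are all 1, so H_1 = 0.
  H_2: rank ker ∂_2 − rank ∂_3 = (8 − 7) − 0 = 1, and there is no ∂_3, so H_2 = Z.

As a check, the Euler characteristic is 6 − 12 + 8 = 2, which agrees with 1 − 0 + 1 = 2.
(K is a triangulation of the 2-sphere S^2.)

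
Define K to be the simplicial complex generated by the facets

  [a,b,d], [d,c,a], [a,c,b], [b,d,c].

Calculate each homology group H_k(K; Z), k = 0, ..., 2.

H_0 ≅ Z,  H_1 = 0,  H_2 ≅ Z.

Fix the vertex order a < b < c < d and write every simplex with vertices in increasing order. Then dim K = 2 and the simplices of K are:

  0-simplices (4): a, b, c, d
  1-simplices (6): ab, ac, ad, bc, bd, cd
  2-simplices (4): abc, abd, acd, bcd

so the chain groups are C_0 ≅ Z^4, C_1 ≅ Z^6, C_2 ≅ Z^4.

The boundary map ∂_1: C_1 → C_0 is given by ∂[p,q] = [q] − [p].
This gives a 4×6 integer matrix of rank 3; reducing to Smith normal form yields diagonal entries (1,1,1).

The boundary map ∂_2: C_2 → C_1 sends each 2-simplex [p,q,r] to [q,r] − [p,r] + [p,q]. For instance
  ∂acd = cd − ad + ac,
  ∂abc = bc − ac + ab.
The resulting 6×4 matrix has rank 3, and its Smith normal form has invariant factors (1,1,1).

Now H_k = ker ∂_k / im ∂_{k+1}, so:

  H_0: rank C_0 − rank ∂_1 = 4 − 3 = 1, and the invariant factors of ∂_1 are all 1, so H_0 ≅ Z.
  H_1: rank ker ∂_1 − rank ∂_2 = (6 − 3) − 3 = 0, and the invariant factors of ∂_2 are all 1, so H_1 ≅ 0.
  H_2: rank ker ∂_2 − rank ∂_3 = (4 − 3) − 0 = 1, and there is no ∂_3, so H_2 ≅ Z.

As a check, the Euler characteristic is 4 − 6 + 4 = 2, which agrees with 1 − 0 + 1 = 2.
(K is a triangulation of the 2-sphere S^2.)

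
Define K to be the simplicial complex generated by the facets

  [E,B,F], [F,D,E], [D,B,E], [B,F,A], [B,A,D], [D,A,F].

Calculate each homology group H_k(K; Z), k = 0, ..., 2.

Fix the vertex order A < B < D < E < F and write every simplex with vertices in increasing order. Then dim K = 2 and the simplices of K are:

  0-simplices (5): A, B, D, E, F
  1-simplices (9): AB, AD, AF, BD, BE, BF, DE, DF, EF
  2-simplices (6): ABD, ABF, ADF, BDE, BEF, DEF

giving chain groups C_0 ≅ Z^5, C_1 ≅ Z^9, C_2 ≅ Z^6.

The boundary map ∂_1: C_1 → C_0 maps an edge to its endpoints' difference, ∂[p,q] = q − p. For instance
  ∂BF = F − B.
As a 5×9 matrix over Z this has rank 4, with invariant factors (1,1,1,1).

∂_2: C_2 → C_1 maps a triangle to the signed sum of its edges. For instance
  ∂BEF = EF − BF + BE,
  ∂BDE = DE − BE + BD.
The 9×6 boundary matrix has rank 5 and Smith normal form diag(1,1,1,1,1).

Now H_k = ker ∂_k / im ∂_{k+1}, so:

  H_0: rank C_0 − rank ∂_1 = 5 − 4 = 1, and the invariant factors of ∂_1 are all 1, so H_0 ≅ Z.
  H_1: rank ker ∂_1 − rank ∂_2 = (9 − 4) − 5 = 0, and the invariant factors of ∂_2 are all 1, so H_1 ≅ 0.
  H_2: rank ker ∂_2 − rank ∂_3 = (6 − 5) − 0 = 1, and there is no ∂_3, so H_2 ≅ Z.

H_0 ≅ Z,  H_1 = 0,  H_2 ≅ Z.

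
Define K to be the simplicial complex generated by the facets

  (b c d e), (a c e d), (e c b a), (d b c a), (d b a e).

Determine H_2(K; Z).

Order the vertices as a < b < c < d < e. Listing each simplex with vertices in this order, K has dimension 3 with simplices:

  0-simplices (5): a, b, c, d, e
  1-simplices (10): ab, ac, ad, ae, bc, bd, be, cd, ce, de
  2-simplices (10): abc, abd, abe, acd, ace, ade, bcd, bce, bde, cde
  3-simplices (5): abcd, abce, abde, acde, bcde

giving chain groups C_0 ≅ Z^5, C_1 ≅ Z^10, C_2 ≅ Z^10, C_3 ≅ Z^5.

The boundary map ∂_1: C_1 → C_0 is given by ∂[p,q] = [q] − [p]. For instance
  ∂ae = e − a.
The resulting 5×10 matrix has rank 4, and its Smith normal form has invariant factors (1,1,1,1).

The boundary map ∂_2: C_2 → C_1 maps a triangle to the signed sum of its edges. For instance
  ∂bcd = cd − bd + bc,
  ∂abd = bd − ad + ab.
This gives a 10×10 integer matrix of rank 6; reducing to Smith normal form yields diagonal entries (1,1,1,1,1,1).

The boundary map ∂_3: C_3 → C_2 sends each 3-simplex σ to the alternating sum Σ_i (−1)^i (σ with its i-th vertex removed). For instance
  ∂acde = cde − ade + ace − acd,
  ∂abce = bce − ace + abe − abc.
This gives a 10×5 integer matrix of rank 4; reducing to Smith normal form yields diagonal entries (1,1,1,1).

From H_k ≅ ker(∂_k) / im(∂_{k+1}) we obtain:

  H_2: rank ker ∂_2 − rank ∂_3 = (10 − 6) − 4 = 0, and the invariant factors of ∂_3 are all 1, so H_2 ≅ 0.

H_2 = 0.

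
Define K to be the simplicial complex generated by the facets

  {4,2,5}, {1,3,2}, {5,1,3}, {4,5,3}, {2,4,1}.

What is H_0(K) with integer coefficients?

K has 5 vertices, 10 edges, 5 triangles.
rank ∂_0 = 0, rank ∂_1 = 4 ⇒ b_0 = 5 − 0 − 4 = 1; all invariant factors of ∂_1 are 1 so no torsion. So H_0 = Z.

H_0 = Z.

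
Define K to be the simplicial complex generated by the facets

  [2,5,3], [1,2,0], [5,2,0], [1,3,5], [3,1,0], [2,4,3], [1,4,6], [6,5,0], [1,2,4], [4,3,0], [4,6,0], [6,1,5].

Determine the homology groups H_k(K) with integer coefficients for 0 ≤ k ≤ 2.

Fix the vertex order 0 < 1 < 2 < 3 < 4 < 5 < 6 and write every simplex with vertices in increasing order. Then dim K = 2 and the simplices of K are:

  0-simplices (7): [0], [1], [2], [3], [4], [5], [6]
  1-simplices (18): [0,1], [0,2], [0,3], [0,4], [0,5], [0,6], [1,2], [1,3], [1,4], [1,5], [1,6], [2,3], [2,4], [2,5], [3,4], [3,5], [4,6], [5,6]
  2-simplices (12): [0,1,2], [0,1,3], [0,2,5], [0,3,4], [0,4,6], [0,5,6], [1,2,4], [1,3,5], [1,4,6], [1,5,6], [2,3,4], [2,3,5]

giving chain groups C_0 ≅ Z^7, C_1 ≅ Z^18, C_2 ≅ Z^12.

Boundary ∂_1: C_1 → C_0 sends each edge [p,q] (with p < q) to q − p. For instance
  ∂[2,5] = [5] − [2].
As a 7×18 matrix over Z this has rank 6, with invariant factors (1,1,1,1,1,1).

The boundary map ∂_2: C_2 → C_1 sends each 2-simplex [p,q,r] to [q,r] − [p,r] + [p,q]. For instance
  ∂[1,3,5] = [3,5] − [1,5] + [1,3],
  ∂[2,3,5] = [3,5] − [2,5] + [2,3].
This gives a 18×12 integer matrix of rank 12; reducing to Smith normal form yields diagonal entries (1,1,1,1,1,1,1,1,1,1,1,2).

From H_k ≅ ker(∂_k) / im(∂_{k+1}) we obtain:

  H_0: rank C_0 − rank ∂_1 = 7 − 6 = 1, and the invariant factors of ∂_1 are all 1, so H_0 = Z.
  H_1: rank ker ∂_1 − rank ∂_2 = (18 − 6) − 12 = 0, and ∂_2 has invariant factor 2 > 1, so H_1 = Z_2.
  H_2: rank ker ∂_2 − rank ∂_3 = (12 − 12) − 0 = 0, and there is no ∂_3, so H_2 = 0.

(K is a triangulation of the real projective plane RP^2.)

H_0 = Z,  H_1 = Z_2,  H_2 = 0.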